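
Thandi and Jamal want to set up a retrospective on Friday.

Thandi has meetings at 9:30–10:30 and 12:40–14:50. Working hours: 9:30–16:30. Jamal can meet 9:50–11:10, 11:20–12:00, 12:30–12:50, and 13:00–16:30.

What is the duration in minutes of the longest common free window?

100 minutes

Thandi free within 09:30–16:30: 10:30–12:40, 14:50–16:30.
Thandi ∩ Jamal: 10:30–11:10, 11:20–12:00, 12:30–12:40, 14:50–16:30.
Common window lengths: 40, 40, 10, 100 min; longest is 100.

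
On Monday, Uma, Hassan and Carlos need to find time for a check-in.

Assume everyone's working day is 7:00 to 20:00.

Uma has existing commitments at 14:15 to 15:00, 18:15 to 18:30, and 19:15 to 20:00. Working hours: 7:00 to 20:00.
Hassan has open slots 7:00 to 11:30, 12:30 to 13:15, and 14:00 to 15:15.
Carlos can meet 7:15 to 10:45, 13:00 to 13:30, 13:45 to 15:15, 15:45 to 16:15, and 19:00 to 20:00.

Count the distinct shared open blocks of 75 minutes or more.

1

Uma free within 07:00–20:00: 07:00–14:15, 15:00–18:15, 18:30–19:15.
Uma ∩ Hassan: 07:00–11:30, 12:30–13:15, 14:00–14:15, 15:00–15:15.
Uma ∩ Hassan ∩ Carlos: 07:15–10:45, 13:00–13:15, 14:00–14:15, 15:00–15:15.
Windows ≥ 75 min: 07:15–10:45.
That's 1 window.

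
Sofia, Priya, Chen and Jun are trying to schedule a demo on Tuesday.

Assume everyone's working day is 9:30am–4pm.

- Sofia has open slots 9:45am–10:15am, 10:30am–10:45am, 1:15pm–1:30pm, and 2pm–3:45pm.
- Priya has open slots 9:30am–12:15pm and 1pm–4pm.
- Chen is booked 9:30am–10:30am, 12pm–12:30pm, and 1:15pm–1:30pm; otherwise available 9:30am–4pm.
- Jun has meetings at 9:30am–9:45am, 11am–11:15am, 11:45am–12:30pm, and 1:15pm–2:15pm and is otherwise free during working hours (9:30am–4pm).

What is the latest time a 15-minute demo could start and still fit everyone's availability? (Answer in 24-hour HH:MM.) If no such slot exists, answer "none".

15:30

Chen free within 09:30–16:00: 10:30–12:00, 12:30–13:15, 13:30–16:00.
Jun free within 09:30–16:00: 09:45–11:00, 11:15–11:45, 12:30–13:15, 14:15–16:00.
Sofia ∩ Priya: 09:45–10:15, 10:30–10:45, 13:15–13:30, 14:00–15:45.
Sofia ∩ Priya ∩ Chen: 10:30–10:45, 14:00–15:45.
Sofia ∩ Priya ∩ Chen ∩ Jun: 10:30–10:45, 14:15–15:45.
Windows ≥ 15 min: 10:30–10:45, 14:15–15:45.
Latest start in the last window 14:15–15:45 is 15:45 − 15 min = 15:30.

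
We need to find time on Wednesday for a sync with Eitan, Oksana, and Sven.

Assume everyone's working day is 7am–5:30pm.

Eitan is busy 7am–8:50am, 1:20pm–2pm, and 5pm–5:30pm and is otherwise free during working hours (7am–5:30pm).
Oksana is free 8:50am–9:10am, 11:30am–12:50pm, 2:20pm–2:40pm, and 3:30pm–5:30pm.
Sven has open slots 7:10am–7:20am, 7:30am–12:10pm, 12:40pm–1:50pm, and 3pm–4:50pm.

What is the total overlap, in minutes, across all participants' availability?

Eitan free within 07:00–17:30: 08:50–13:20, 14:00–17:00.
Eitan ∩ Oksana: 08:50–09:10, 11:30–12:50, 14:20–14:40, 15:30–17:00.
Eitan ∩ Oksana ∩ Sven: 08:50–09:10, 11:30–12:10, 12:40–12:50, 15:30–16:50.
Total common minutes: 20 + 40 + 10 + 80 = 150.

150 minutes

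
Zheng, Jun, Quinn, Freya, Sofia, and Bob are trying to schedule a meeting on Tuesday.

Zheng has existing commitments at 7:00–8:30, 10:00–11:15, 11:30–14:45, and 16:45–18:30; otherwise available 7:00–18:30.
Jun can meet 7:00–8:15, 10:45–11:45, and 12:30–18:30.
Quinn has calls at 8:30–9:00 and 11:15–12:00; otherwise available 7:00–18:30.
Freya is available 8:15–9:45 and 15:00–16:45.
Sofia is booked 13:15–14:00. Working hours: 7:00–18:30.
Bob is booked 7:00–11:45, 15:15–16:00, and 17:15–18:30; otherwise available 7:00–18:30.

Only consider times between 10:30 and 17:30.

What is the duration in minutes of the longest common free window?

Zheng free within 07:00–18:30: 08:30–10:00, 11:15–11:30, 14:45–16:45.
Quinn free within 07:00–18:30: 07:00–08:30, 09:00–11:15, 12:00–18:30.
Sofia free within 07:00–18:30: 07:00–13:15, 14:00–18:30.
Bob free within 07:00–18:30: 11:45–15:15, 16:00–17:15.
Zheng ∩ Jun: 11:15–11:30, 14:45–16:45.
Zheng ∩ Jun ∩ Quinn: 14:45–16:45.
Zheng ∩ Jun ∩ Quinn ∩ Freya: 15:00–16:45.
Zheng ∩ Jun ∩ Quinn ∩ Freya ∩ Sofia: 15:00–16:45.
Zheng ∩ Jun ∩ Quinn ∩ Freya ∩ Sofia ∩ Bob: 15:00–15:15, 16:00–16:45.
Restricted to 10:30–17:30: 15:00–15:15, 16:00–16:45.
Common window lengths: 15, 45 min; longest is 45.

45 minutes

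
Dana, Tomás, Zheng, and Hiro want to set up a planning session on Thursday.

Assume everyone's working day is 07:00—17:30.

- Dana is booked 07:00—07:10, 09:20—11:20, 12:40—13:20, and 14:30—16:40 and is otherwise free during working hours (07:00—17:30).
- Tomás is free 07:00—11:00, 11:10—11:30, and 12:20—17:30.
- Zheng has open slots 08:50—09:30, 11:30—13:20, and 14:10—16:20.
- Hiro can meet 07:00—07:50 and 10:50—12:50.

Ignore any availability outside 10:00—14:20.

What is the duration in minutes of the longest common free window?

20 minutes

Dana free within 07:00–17:30: 07:10–09:20, 11:20–12:40, 13:20–14:30, 16:40–17:30.
Dana ∩ Tomás: 07:10–09:20, 11:20–11:30, 12:20–12:40, 13:20–14:30, 16:40–17:30.
Dana ∩ Tomás ∩ Zheng: 08:50–09:20, 12:20–12:40, 14:10–14:30.
Dana ∩ Tomás ∩ Zheng ∩ Hiro: 12:20–12:40.
Restricted to 10:00–14:20: 12:20–12:40.
Single common window of 20 minutes.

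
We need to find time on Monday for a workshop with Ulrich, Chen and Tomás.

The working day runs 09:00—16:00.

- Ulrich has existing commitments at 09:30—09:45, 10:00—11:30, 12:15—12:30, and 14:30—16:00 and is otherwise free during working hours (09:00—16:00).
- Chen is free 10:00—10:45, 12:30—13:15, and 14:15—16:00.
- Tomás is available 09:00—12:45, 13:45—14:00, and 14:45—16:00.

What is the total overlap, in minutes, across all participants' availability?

15 minutes

Ulrich free within 09:00–16:00: 09:00–09:30, 09:45–10:00, 11:30–12:15, 12:30–14:30.
Ulrich ∩ Chen: 12:30–13:15, 14:15–14:30.
Ulrich ∩ Chen ∩ Tomás: 12:30–12:45.
Total common minutes: 15.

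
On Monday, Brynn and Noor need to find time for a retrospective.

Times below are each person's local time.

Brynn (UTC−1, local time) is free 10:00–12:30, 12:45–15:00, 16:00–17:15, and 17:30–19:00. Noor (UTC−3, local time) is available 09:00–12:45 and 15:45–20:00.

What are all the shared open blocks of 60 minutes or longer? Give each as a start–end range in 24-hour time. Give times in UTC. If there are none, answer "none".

12:00–13:30, 13:45–15:45, 18:45–20:00

Brynn → UTC: 11:00–13:30, 13:45–16:00, 17:00–18:15, 18:30–20:00.
Noor → UTC: 12:00–15:45, 18:45–23:00.
Brynn ∩ Noor: 12:00–13:30, 13:45–15:45, 18:45–20:00.
Windows ≥ 60 min: 12:00–13:30, 13:45–15:45, 18:45–20:00.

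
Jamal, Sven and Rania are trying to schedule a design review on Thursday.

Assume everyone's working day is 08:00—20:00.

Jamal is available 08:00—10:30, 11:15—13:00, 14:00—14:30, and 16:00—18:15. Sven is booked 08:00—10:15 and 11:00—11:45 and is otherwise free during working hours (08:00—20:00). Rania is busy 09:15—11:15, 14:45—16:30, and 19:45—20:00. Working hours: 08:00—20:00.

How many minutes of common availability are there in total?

Sven free within 08:00–20:00: 10:15–11:00, 11:45–20:00.
Rania free within 08:00–20:00: 08:00–09:15, 11:15–14:45, 16:30–19:45.
Jamal ∩ Sven: 10:15–10:30, 11:45–13:00, 14:00–14:30, 16:00–18:15.
Jamal ∩ Sven ∩ Rania: 11:45–13:00, 14:00–14:30, 16:30–18:15.
Total common minutes: 75 + 30 + 105 = 210.

210 minutes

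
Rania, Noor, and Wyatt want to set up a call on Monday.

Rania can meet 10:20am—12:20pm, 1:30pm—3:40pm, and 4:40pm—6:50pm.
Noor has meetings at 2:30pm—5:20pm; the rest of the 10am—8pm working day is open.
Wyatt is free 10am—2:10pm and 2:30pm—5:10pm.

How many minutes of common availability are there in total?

160 minutes

Noor free within 10:00–20:00: 10:00–14:30, 17:20–20:00.
Rania ∩ Noor: 10:20–12:20, 13:30–14:30, 17:20–18:50.
Rania ∩ Noor ∩ Wyatt: 10:20–12:20, 13:30–14:10.
Total common minutes: 120 + 40 = 160.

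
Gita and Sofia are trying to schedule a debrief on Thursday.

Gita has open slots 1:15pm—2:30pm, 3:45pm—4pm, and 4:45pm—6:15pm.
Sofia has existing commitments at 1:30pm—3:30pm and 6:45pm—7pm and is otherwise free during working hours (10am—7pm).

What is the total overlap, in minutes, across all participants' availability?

120 minutes

Sofia free within 10:00–19:00: 10:00–13:30, 15:30–18:45.
Gita ∩ Sofia: 13:15–13:30, 15:45–16:00, 16:45–18:15.
Total common minutes: 15 + 15 + 90 = 120.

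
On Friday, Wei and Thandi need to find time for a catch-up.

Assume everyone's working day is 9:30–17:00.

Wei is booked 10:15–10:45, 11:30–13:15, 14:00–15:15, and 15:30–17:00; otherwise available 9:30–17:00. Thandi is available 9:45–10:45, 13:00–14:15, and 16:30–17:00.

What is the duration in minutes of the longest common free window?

Wei free within 09:30–17:00: 09:30–10:15, 10:45–11:30, 13:15–14:00, 15:15–15:30.
Wei ∩ Thandi: 09:45–10:15, 13:15–14:00.
Common window lengths: 30, 45 min; longest is 45.

45 minutes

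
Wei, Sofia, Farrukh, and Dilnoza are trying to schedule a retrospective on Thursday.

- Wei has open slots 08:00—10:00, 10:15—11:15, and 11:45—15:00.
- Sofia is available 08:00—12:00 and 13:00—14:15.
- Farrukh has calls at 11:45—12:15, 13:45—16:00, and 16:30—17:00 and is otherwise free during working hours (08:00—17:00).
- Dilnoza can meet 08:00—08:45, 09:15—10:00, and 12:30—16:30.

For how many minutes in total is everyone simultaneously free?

135 minutes

Farrukh free within 08:00–17:00: 08:00–11:45, 12:15–13:45, 16:00–16:30.
Wei ∩ Sofia: 08:00–10:00, 10:15–11:15, 11:45–12:00, 13:00–14:15.
Wei ∩ Sofia ∩ Farrukh: 08:00–10:00, 10:15–11:15, 13:00–13:45.
Wei ∩ Sofia ∩ Farrukh ∩ Dilnoza: 08:00–08:45, 09:15–10:00, 13:00–13:45.
Total common minutes: 45 + 45 + 45 = 135.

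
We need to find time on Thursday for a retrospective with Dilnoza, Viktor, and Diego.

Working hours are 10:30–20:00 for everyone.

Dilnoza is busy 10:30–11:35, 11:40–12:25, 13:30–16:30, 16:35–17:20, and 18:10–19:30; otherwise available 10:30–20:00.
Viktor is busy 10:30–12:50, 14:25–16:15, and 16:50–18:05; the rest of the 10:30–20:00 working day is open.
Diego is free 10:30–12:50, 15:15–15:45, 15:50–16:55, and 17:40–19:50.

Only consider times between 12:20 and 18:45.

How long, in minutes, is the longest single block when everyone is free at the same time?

Dilnoza free within 10:30–20:00: 11:35–11:40, 12:25–13:30, 16:30–16:35, 17:20–18:10, 19:30–20:00.
Viktor free within 10:30–20:00: 12:50–14:25, 16:15–16:50, 18:05–20:00.
Dilnoza ∩ Viktor: 12:50–13:30, 16:30–16:35, 18:05–18:10, 19:30–20:00.
Dilnoza ∩ Viktor ∩ Diego: 16:30–16:35, 18:05–18:10, 19:30–19:50.
Restricted to 12:20–18:45: 16:30–16:35, 18:05–18:10.
Common window lengths: 5, 5 min; longest is 5.

5 minutes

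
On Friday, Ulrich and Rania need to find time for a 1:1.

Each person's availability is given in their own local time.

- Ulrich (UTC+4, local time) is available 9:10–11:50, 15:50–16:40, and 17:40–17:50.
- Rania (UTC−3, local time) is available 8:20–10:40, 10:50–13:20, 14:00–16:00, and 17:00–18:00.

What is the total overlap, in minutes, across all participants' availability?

50 minutes

Ulrich → UTC: 05:10–07:50, 11:50–12:40, 13:40–13:50.
Rania → UTC: 11:20–13:40, 13:50–16:20, 17:00–19:00, 20:00–21:00.
Ulrich ∩ Rania: 11:50–12:40.
Total common minutes: 50.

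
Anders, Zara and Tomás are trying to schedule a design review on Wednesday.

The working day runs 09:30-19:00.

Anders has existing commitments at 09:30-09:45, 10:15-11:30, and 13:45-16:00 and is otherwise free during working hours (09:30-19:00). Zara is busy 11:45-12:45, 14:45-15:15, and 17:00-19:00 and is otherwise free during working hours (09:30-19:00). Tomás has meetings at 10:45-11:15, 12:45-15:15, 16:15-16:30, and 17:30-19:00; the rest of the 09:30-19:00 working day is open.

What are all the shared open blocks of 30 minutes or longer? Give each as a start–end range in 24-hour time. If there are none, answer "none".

09:45–10:15, 16:30–17:00

Anders free within 09:30–19:00: 09:45–10:15, 11:30–13:45, 16:00–19:00.
Zara free within 09:30–19:00: 09:30–11:45, 12:45–14:45, 15:15–17:00.
Tomás free within 09:30–19:00: 09:30–10:45, 11:15–12:45, 15:15–16:15, 16:30–17:30.
Anders ∩ Zara: 09:45–10:15, 11:30–11:45, 12:45–13:45, 16:00–17:00.
Anders ∩ Zara ∩ Tomás: 09:45–10:15, 11:30–11:45, 16:00–16:15, 16:30–17:00.
Windows ≥ 30 min: 09:45–10:15, 16:30–17:00.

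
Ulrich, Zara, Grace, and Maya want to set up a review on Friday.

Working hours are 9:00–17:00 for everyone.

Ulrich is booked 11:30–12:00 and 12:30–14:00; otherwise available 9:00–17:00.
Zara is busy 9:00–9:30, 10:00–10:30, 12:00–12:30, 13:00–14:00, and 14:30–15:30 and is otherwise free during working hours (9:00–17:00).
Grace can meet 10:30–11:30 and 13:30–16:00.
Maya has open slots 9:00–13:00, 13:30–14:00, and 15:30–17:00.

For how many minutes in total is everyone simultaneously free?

90 minutes

Ulrich free within 09:00–17:00: 09:00–11:30, 12:00–12:30, 14:00–17:00.
Zara free within 09:00–17:00: 09:30–10:00, 10:30–12:00, 12:30–13:00, 14:00–14:30, 15:30–17:00.
Ulrich ∩ Zara: 09:30–10:00, 10:30–11:30, 14:00–14:30, 15:30–17:00.
Ulrich ∩ Zara ∩ Grace: 10:30–11:30, 14:00–14:30, 15:30–16:00.
Ulrich ∩ Zara ∩ Grace ∩ Maya: 10:30–11:30, 15:30–16:00.
Total common minutes: 60 + 30 = 90.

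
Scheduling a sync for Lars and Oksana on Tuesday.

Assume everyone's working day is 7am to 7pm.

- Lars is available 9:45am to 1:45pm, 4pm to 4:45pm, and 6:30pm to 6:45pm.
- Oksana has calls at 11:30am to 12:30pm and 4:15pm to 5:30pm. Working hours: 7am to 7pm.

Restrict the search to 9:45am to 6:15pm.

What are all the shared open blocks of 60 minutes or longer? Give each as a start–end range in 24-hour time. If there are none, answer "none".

Oksana free within 07:00–19:00: 07:00–11:30, 12:30–16:15, 17:30–19:00.
Lars ∩ Oksana: 09:45–11:30, 12:30–13:45, 16:00–16:15, 18:30–18:45.
Restricted to 09:45–18:15: 09:45–11:30, 12:30–13:45, 16:00–16:15.
Windows ≥ 60 min: 09:45–11:30, 12:30–13:45.

09:45–11:30, 12:30–13:45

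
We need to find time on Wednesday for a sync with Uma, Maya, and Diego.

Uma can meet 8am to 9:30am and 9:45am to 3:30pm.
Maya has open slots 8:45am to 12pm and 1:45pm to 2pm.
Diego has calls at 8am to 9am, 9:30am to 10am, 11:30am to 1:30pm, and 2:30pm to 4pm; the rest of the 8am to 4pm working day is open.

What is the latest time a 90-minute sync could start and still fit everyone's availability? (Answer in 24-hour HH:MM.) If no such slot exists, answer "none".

10:00

Diego free within 08:00–16:00: 09:00–09:30, 10:00–11:30, 13:30–14:30.
Uma ∩ Maya: 08:45–09:30, 09:45–12:00, 13:45–14:00.
Uma ∩ Maya ∩ Diego: 09:00–09:30, 10:00–11:30, 13:45–14:00.
Windows ≥ 90 min: 10:00–11:30.
Latest start in the last window 10:00–11:30 is 11:30 − 90 min = 10:00.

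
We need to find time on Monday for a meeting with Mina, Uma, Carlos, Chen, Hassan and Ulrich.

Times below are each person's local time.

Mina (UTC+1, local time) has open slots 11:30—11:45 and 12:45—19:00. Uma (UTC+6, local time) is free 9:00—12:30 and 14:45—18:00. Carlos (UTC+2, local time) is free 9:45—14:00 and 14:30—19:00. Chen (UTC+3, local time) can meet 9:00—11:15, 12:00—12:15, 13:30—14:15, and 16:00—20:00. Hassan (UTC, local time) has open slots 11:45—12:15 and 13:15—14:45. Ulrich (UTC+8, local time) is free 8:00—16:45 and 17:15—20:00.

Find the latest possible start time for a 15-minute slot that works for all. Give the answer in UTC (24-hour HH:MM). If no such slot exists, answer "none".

Mina → UTC: 10:30–10:45, 11:45–18:00.
Uma → UTC: 03:00–06:30, 08:45–12:00.
Carlos → UTC: 07:45–12:00, 12:30–17:00.
Chen → UTC: 06:00–08:15, 09:00–09:15, 10:30–11:15, 13:00–17:00.
Hassan → UTC: 11:45–12:15, 13:15–14:45.
Ulrich → UTC: 00:00–08:45, 09:15–12:00.
Mina ∩ Uma: 10:30–10:45, 11:45–12:00.
Mina ∩ Uma ∩ Carlos: 10:30–10:45, 11:45–12:00.
Mina ∩ Uma ∩ Carlos ∩ Chen: 10:30–10:45.
Mina ∩ Uma ∩ Carlos ∩ Chen ∩ Hassan: (none).
Mina ∩ Uma ∩ Carlos ∩ Chen ∩ Hassan ∩ Ulrich: (none).
Windows ≥ 15 min: (none).

none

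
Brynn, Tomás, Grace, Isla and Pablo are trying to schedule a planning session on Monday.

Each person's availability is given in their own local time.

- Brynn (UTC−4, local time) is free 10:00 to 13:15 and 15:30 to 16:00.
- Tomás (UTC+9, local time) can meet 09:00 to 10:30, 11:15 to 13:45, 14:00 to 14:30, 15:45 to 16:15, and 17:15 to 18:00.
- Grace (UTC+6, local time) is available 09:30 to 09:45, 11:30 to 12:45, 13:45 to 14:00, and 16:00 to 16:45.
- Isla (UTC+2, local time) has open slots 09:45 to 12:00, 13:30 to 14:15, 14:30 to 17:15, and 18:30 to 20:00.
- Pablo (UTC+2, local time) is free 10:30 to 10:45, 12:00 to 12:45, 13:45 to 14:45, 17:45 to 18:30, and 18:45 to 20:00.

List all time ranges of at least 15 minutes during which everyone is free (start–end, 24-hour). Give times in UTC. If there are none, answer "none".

none

Brynn → UTC: 14:00–17:15, 19:30–20:00.
Tomás → UTC: 00:00–01:30, 02:15–04:45, 05:00–05:30, 06:45–07:15, 08:15–09:00.
Grace → UTC: 03:30–03:45, 05:30–06:45, 07:45–08:00, 10:00–10:45.
Isla → UTC: 07:45–10:00, 11:30–12:15, 12:30–15:15, 16:30–18:00.
Pablo → UTC: 08:30–08:45, 10:00–10:45, 11:45–12:45, 15:45–16:30, 16:45–18:00.
Brynn ∩ Tomás: (none).
Brynn ∩ Tomás ∩ Grace: (none).
Brynn ∩ Tomás ∩ Grace ∩ Isla: (none).
Brynn ∩ Tomás ∩ Grace ∩ Isla ∩ Pablo: (none).
Windows ≥ 15 min: (none).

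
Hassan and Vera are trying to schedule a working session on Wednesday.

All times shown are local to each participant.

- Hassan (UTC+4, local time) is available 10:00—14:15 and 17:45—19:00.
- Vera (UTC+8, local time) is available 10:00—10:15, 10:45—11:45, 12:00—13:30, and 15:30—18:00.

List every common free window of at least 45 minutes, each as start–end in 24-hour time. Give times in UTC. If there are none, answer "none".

07:30–10:00

Hassan → UTC: 06:00–10:15, 13:45–15:00.
Vera → UTC: 02:00–02:15, 02:45–03:45, 04:00–05:30, 07:30–10:00.
Hassan ∩ Vera: 07:30–10:00.
Windows ≥ 45 min: 07:30–10:00.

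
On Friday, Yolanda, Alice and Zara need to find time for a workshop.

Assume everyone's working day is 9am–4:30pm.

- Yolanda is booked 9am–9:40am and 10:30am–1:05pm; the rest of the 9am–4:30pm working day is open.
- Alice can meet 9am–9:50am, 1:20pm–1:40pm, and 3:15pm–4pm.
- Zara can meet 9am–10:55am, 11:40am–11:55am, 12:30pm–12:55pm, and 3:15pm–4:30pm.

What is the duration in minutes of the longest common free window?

Yolanda free within 09:00–16:30: 09:40–10:30, 13:05–16:30.
Yolanda ∩ Alice: 09:40–09:50, 13:20–13:40, 15:15–16:00.
Yolanda ∩ Alice ∩ Zara: 09:40–09:50, 15:15–16:00.
Common window lengths: 10, 45 min; longest is 45.

45 minutes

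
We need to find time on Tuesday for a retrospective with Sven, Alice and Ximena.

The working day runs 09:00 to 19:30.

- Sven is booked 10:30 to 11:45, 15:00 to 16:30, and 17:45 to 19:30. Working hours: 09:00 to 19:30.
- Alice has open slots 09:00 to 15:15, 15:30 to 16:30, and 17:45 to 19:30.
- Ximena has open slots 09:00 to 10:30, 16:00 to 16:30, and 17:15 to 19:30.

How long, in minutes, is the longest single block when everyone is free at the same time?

Sven free within 09:00–19:30: 09:00–10:30, 11:45–15:00, 16:30–17:45.
Sven ∩ Alice: 09:00–10:30, 11:45–15:00.
Sven ∩ Alice ∩ Ximena: 09:00–10:30.
Single common window of 90 minutes.

90 minutes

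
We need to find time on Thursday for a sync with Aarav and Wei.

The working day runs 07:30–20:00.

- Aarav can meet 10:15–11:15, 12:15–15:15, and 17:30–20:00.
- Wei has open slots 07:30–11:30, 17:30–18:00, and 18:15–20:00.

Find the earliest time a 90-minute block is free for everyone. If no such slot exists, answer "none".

18:15

Aarav ∩ Wei: 10:15–11:15, 17:30–18:00, 18:15–20:00.
Windows ≥ 90 min: 18:15–20:00.
Earliest such window starts at 18:15.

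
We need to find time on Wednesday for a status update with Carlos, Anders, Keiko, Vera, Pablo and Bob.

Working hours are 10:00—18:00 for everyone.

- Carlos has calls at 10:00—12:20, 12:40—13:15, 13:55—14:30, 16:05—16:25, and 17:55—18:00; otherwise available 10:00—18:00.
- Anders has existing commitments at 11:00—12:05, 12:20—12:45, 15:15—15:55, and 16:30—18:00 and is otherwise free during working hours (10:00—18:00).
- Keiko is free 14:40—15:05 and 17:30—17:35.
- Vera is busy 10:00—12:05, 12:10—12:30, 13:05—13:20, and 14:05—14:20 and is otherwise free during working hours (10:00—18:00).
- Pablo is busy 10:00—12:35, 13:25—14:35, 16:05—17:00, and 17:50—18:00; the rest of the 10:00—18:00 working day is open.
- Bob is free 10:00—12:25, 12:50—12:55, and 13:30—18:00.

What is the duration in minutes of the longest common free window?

Carlos free within 10:00–18:00: 12:20–12:40, 13:15–13:55, 14:30–16:05, 16:25–17:55.
Anders free within 10:00–18:00: 10:00–11:00, 12:05–12:20, 12:45–15:15, 15:55–16:30.
Vera free within 10:00–18:00: 12:05–12:10, 12:30–13:05, 13:20–14:05, 14:20–18:00.
Pablo free within 10:00–18:00: 12:35–13:25, 14:35–16:05, 17:00–17:50.
Carlos ∩ Anders: 13:15–13:55, 14:30–15:15, 15:55–16:05, 16:25–16:30.
Carlos ∩ Anders ∩ Keiko: 14:40–15:05.
Carlos ∩ Anders ∩ Keiko ∩ Vera: 14:40–15:05.
Carlos ∩ Anders ∩ Keiko ∩ Vera ∩ Pablo: 14:40–15:05.
Carlos ∩ Anders ∩ Keiko ∩ Vera ∩ Pablo ∩ Bob: 14:40–15:05.
Single common window of 25 minutes.

25 minutes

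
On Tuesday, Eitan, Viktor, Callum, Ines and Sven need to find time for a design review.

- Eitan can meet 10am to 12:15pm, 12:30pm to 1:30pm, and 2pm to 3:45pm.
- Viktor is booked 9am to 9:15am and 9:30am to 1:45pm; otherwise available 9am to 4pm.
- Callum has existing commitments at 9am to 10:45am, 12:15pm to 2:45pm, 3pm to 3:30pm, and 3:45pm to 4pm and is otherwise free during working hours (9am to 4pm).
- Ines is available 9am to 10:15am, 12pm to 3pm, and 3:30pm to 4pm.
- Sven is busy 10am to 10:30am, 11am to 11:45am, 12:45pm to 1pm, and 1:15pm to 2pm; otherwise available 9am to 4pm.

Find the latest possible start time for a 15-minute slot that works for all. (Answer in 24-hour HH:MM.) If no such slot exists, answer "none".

Viktor free within 09:00–16:00: 09:15–09:30, 13:45–16:00.
Callum free within 09:00–16:00: 10:45–12:15, 14:45–15:00, 15:30–15:45.
Sven free within 09:00–16:00: 09:00–10:00, 10:30–11:00, 11:45–12:45, 13:00–13:15, 14:00–16:00.
Eitan ∩ Viktor: 14:00–15:45.
Eitan ∩ Viktor ∩ Callum: 14:45–15:00, 15:30–15:45.
Eitan ∩ Viktor ∩ Callum ∩ Ines: 14:45–15:00, 15:30–15:45.
Eitan ∩ Viktor ∩ Callum ∩ Ines ∩ Sven: 14:45–15:00, 15:30–15:45.
Windows ≥ 15 min: 14:45–15:00, 15:30–15:45.
Latest start in the last window 15:30–15:45 is 15:45 − 15 min = 15:30.

15:30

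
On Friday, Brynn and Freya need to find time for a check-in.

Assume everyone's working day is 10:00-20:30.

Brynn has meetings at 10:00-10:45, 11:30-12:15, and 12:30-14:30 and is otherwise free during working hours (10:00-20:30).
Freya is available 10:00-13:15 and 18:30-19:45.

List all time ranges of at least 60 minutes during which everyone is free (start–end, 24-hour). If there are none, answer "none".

Brynn free within 10:00–20:30: 10:45–11:30, 12:15–12:30, 14:30–20:30.
Brynn ∩ Freya: 10:45–11:30, 12:15–12:30, 18:30–19:45.
Windows ≥ 60 min: 18:30–19:45.

18:30–19:45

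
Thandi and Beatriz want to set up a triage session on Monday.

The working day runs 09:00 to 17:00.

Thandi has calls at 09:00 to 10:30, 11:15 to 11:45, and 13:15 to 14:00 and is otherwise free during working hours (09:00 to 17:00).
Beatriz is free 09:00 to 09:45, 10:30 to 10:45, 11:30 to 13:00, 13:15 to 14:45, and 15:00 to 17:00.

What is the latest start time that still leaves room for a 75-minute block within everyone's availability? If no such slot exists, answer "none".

15:45

Thandi free within 09:00–17:00: 10:30–11:15, 11:45–13:15, 14:00–17:00.
Thandi ∩ Beatriz: 10:30–10:45, 11:45–13:00, 14:00–14:45, 15:00–17:00.
Windows ≥ 75 min: 11:45–13:00, 15:00–17:00.
Latest start in the last window 15:00–17:00 is 17:00 − 75 min = 15:45.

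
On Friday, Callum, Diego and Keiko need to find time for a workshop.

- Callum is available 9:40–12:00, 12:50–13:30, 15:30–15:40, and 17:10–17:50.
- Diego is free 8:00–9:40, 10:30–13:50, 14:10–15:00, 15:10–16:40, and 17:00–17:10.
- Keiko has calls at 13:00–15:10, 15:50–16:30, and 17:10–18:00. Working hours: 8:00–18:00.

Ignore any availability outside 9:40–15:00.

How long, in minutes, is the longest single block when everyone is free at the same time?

90 minutes

Keiko free within 08:00–18:00: 08:00–13:00, 15:10–15:50, 16:30–17:10.
Callum ∩ Diego: 10:30–12:00, 12:50–13:30, 15:30–15:40.
Callum ∩ Diego ∩ Keiko: 10:30–12:00, 12:50–13:00, 15:30–15:40.
Restricted to 09:40–15:00: 10:30–12:00, 12:50–13:00.
Common window lengths: 90, 10 min; longest is 90.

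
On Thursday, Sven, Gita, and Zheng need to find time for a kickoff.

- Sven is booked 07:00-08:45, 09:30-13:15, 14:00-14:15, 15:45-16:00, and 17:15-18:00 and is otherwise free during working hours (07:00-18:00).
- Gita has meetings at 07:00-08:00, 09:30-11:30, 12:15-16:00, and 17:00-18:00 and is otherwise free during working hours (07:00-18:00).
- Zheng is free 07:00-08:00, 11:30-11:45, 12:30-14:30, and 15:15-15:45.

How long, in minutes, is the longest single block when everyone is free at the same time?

Sven free within 07:00–18:00: 08:45–09:30, 13:15–14:00, 14:15–15:45, 16:00–17:15.
Gita free within 07:00–18:00: 08:00–09:30, 11:30–12:15, 16:00–17:00.
Sven ∩ Gita: 08:45–09:30, 16:00–17:00.
Sven ∩ Gita ∩ Zheng: (none).
No common window.

0 minutes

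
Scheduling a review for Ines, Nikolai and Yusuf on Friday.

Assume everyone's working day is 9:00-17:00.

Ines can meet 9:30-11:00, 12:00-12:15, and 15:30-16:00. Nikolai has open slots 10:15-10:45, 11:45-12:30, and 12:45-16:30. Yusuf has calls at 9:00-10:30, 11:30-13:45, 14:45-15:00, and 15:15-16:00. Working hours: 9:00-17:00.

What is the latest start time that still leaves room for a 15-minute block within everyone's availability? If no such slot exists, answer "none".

10:30

Yusuf free within 09:00–17:00: 10:30–11:30, 13:45–14:45, 15:00–15:15, 16:00–17:00.
Ines ∩ Nikolai: 10:15–10:45, 12:00–12:15, 15:30–16:00.
Ines ∩ Nikolai ∩ Yusuf: 10:30–10:45.
Windows ≥ 15 min: 10:30–10:45.
Latest start in the last window 10:30–10:45 is 10:45 − 15 min = 10:30.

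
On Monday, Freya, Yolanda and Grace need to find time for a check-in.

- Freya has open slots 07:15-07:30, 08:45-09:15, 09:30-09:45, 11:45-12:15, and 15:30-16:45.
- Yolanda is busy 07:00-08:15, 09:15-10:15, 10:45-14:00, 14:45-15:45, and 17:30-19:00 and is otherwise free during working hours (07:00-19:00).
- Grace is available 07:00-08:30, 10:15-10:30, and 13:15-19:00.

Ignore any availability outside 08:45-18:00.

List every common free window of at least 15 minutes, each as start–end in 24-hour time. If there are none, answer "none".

15:45–16:45

Yolanda free within 07:00–19:00: 08:15–09:15, 10:15–10:45, 14:00–14:45, 15:45–17:30.
Freya ∩ Yolanda: 08:45–09:15, 15:45–16:45.
Freya ∩ Yolanda ∩ Grace: 15:45–16:45.
Restricted to 08:45–18:00: 15:45–16:45.
Windows ≥ 15 min: 15:45–16:45.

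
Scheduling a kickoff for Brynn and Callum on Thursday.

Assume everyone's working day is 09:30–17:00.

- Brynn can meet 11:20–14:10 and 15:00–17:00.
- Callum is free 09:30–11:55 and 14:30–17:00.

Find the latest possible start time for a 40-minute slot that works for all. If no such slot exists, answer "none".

16:20

Brynn ∩ Callum: 11:20–11:55, 15:00–17:00.
Windows ≥ 40 min: 15:00–17:00.
Latest start in the last window 15:00–17:00 is 17:00 − 40 min = 16:20.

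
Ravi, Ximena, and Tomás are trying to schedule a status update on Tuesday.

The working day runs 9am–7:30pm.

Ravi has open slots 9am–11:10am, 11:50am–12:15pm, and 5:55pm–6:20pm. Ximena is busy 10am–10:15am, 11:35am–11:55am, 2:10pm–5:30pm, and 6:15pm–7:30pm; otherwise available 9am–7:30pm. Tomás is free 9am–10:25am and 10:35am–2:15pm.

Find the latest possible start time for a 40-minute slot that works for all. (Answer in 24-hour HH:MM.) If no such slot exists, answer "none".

09:20

Ximena free within 09:00–19:30: 09:00–10:00, 10:15–11:35, 11:55–14:10, 17:30–18:15.
Ravi ∩ Ximena: 09:00–10:00, 10:15–11:10, 11:55–12:15, 17:55–18:15.
Ravi ∩ Ximena ∩ Tomás: 09:00–10:00, 10:15–10:25, 10:35–11:10, 11:55–12:15.
Windows ≥ 40 min: 09:00–10:00.
Latest start in the last window 09:00–10:00 is 10:00 − 40 min = 09:20.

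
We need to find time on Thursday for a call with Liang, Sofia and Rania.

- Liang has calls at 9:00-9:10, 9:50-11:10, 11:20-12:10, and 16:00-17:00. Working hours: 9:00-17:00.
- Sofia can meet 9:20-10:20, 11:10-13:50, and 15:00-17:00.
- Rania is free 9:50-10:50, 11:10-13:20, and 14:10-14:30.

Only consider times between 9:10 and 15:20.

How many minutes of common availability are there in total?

80 minutes

Liang free within 09:00–17:00: 09:10–09:50, 11:10–11:20, 12:10–16:00.
Liang ∩ Sofia: 09:20–09:50, 11:10–11:20, 12:10–13:50, 15:00–16:00.
Liang ∩ Sofia ∩ Rania: 11:10–11:20, 12:10–13:20.
Restricted to 09:10–15:20: 11:10–11:20, 12:10–13:20.
Total common minutes: 10 + 70 = 80.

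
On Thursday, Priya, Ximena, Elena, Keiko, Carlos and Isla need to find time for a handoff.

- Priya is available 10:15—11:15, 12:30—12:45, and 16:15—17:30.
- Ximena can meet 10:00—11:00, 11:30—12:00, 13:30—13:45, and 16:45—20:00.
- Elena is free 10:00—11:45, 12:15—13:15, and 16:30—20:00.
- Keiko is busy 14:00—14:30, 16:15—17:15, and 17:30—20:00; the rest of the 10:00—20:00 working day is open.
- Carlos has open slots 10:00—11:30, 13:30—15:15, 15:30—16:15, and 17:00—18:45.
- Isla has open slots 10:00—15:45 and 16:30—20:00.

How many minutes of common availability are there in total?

60 minutes

Keiko free within 10:00–20:00: 10:00–14:00, 14:30–16:15, 17:15–17:30.
Priya ∩ Ximena: 10:15–11:00, 16:45–17:30.
Priya ∩ Ximena ∩ Elena: 10:15–11:00, 16:45–17:30.
Priya ∩ Ximena ∩ Elena ∩ Keiko: 10:15–11:00, 17:15–17:30.
Priya ∩ Ximena ∩ Elena ∩ Keiko ∩ Carlos: 10:15–11:00, 17:15–17:30.
Priya ∩ Ximena ∩ Elena ∩ Keiko ∩ Carlos ∩ Isla: 10:15–11:00, 17:15–17:30.
Total common minutes: 45 + 15 = 60.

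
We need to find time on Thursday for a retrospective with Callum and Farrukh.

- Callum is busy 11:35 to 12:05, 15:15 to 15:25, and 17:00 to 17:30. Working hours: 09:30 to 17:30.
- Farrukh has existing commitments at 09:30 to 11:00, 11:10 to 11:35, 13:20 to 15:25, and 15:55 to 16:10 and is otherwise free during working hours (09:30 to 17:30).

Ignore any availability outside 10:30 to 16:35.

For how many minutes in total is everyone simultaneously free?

140 minutes

Callum free within 09:30–17:30: 09:30–11:35, 12:05–15:15, 15:25–17:00.
Farrukh free within 09:30–17:30: 11:00–11:10, 11:35–13:20, 15:25–15:55, 16:10–17:30.
Callum ∩ Farrukh: 11:00–11:10, 12:05–13:20, 15:25–15:55, 16:10–17:00.
Restricted to 10:30–16:35: 11:00–11:10, 12:05–13:20, 15:25–15:55, 16:10–16:35.
Total common minutes: 10 + 75 + 30 + 25 = 140.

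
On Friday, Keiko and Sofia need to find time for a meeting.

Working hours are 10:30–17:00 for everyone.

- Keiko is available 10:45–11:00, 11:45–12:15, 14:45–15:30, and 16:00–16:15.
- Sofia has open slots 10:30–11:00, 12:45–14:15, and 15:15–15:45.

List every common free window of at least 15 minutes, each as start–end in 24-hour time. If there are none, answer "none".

10:45–11:00, 15:15–15:30

Keiko ∩ Sofia: 10:45–11:00, 15:15–15:30.
Windows ≥ 15 min: 10:45–11:00, 15:15–15:30.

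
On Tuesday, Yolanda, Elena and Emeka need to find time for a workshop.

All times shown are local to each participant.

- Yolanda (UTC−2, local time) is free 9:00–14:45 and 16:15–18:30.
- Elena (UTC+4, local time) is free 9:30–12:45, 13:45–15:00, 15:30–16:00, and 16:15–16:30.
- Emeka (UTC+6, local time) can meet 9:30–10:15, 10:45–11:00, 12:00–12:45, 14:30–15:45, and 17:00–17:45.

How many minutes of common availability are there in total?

Yolanda → UTC: 11:00–16:45, 18:15–20:30.
Elena → UTC: 05:30–08:45, 09:45–11:00, 11:30–12:00, 12:15–12:30.
Emeka → UTC: 03:30–04:15, 04:45–05:00, 06:00–06:45, 08:30–09:45, 11:00–11:45.
Yolanda ∩ Elena: 11:30–12:00, 12:15–12:30.
Yolanda ∩ Elena ∩ Emeka: 11:30–11:45.
Total common minutes: 15.

15 minutes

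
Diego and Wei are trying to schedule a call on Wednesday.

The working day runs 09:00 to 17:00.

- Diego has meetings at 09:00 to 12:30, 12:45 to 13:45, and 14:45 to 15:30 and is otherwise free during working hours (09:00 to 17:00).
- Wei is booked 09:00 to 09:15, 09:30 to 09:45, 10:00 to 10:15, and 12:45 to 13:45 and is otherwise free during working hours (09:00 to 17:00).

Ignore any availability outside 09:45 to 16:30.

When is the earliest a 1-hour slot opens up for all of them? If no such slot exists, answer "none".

Diego free within 09:00–17:00: 12:30–12:45, 13:45–14:45, 15:30–17:00.
Wei free within 09:00–17:00: 09:15–09:30, 09:45–10:00, 10:15–12:45, 13:45–17:00.
Diego ∩ Wei: 12:30–12:45, 13:45–14:45, 15:30–17:00.
Restricted to 09:45–16:30: 12:30–12:45, 13:45–14:45, 15:30–16:30.
Windows ≥ 60 min: 13:45–14:45, 15:30–16:30.
Earliest such window starts at 13:45.

13:45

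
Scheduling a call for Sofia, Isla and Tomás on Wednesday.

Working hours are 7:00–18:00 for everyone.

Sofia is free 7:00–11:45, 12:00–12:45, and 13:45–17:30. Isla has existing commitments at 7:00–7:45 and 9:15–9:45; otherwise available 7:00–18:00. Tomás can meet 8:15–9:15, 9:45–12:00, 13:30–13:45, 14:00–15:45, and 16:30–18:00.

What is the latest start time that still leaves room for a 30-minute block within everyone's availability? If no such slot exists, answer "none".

Isla free within 07:00–18:00: 07:45–09:15, 09:45–18:00.
Sofia ∩ Isla: 07:45–09:15, 09:45–11:45, 12:00–12:45, 13:45–17:30.
Sofia ∩ Isla ∩ Tomás: 08:15–09:15, 09:45–11:45, 14:00–15:45, 16:30–17:30.
Windows ≥ 30 min: 08:15–09:15, 09:45–11:45, 14:00–15:45, 16:30–17:30.
Latest start in the last window 16:30–17:30 is 17:30 − 30 min = 17:00.

17:00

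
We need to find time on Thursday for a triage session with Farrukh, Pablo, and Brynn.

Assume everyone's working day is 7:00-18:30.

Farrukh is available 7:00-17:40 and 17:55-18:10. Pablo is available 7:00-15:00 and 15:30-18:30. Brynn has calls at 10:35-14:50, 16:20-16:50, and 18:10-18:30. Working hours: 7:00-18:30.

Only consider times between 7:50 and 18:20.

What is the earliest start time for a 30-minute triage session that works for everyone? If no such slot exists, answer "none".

07:50

Brynn free within 07:00–18:30: 07:00–10:35, 14:50–16:20, 16:50–18:10.
Farrukh ∩ Pablo: 07:00–15:00, 15:30–17:40, 17:55–18:10.
Farrukh ∩ Pablo ∩ Brynn: 07:00–10:35, 14:50–15:00, 15:30–16:20, 16:50–17:40, 17:55–18:10.
Restricted to 07:50–18:20: 07:50–10:35, 14:50–15:00, 15:30–16:20, 16:50–17:40, 17:55–18:10.
Windows ≥ 30 min: 07:50–10:35, 15:30–16:20, 16:50–17:40.
Earliest such window starts at 07:50.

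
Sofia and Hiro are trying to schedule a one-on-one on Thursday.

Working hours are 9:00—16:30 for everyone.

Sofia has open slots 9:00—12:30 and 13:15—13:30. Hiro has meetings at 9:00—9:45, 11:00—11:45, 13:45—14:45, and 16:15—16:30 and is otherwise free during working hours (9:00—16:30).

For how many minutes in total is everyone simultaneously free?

Hiro free within 09:00–16:30: 09:45–11:00, 11:45–13:45, 14:45–16:15.
Sofia ∩ Hiro: 09:45–11:00, 11:45–12:30, 13:15–13:30.
Total common minutes: 75 + 45 + 15 = 135.

135 minutes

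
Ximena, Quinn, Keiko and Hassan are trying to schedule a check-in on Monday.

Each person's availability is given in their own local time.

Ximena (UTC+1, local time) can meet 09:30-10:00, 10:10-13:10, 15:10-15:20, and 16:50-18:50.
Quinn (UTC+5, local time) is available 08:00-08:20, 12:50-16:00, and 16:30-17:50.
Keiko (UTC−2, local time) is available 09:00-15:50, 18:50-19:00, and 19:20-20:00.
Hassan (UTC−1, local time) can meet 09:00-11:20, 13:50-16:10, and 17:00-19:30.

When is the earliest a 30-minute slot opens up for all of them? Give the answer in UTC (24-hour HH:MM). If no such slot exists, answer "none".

11:30

Ximena → UTC: 08:30–09:00, 09:10–12:10, 14:10–14:20, 15:50–17:50.
Quinn → UTC: 03:00–03:20, 07:50–11:00, 11:30–12:50.
Keiko → UTC: 11:00–17:50, 20:50–21:00, 21:20–22:00.
Hassan → UTC: 10:00–12:20, 14:50–17:10, 18:00–20:30.
Ximena ∩ Quinn: 08:30–09:00, 09:10–11:00, 11:30–12:10.
Ximena ∩ Quinn ∩ Keiko: 11:30–12:10.
Ximena ∩ Quinn ∩ Keiko ∩ Hassan: 11:30–12:10.
Windows ≥ 30 min: 11:30–12:10.
Earliest such window starts at 11:30.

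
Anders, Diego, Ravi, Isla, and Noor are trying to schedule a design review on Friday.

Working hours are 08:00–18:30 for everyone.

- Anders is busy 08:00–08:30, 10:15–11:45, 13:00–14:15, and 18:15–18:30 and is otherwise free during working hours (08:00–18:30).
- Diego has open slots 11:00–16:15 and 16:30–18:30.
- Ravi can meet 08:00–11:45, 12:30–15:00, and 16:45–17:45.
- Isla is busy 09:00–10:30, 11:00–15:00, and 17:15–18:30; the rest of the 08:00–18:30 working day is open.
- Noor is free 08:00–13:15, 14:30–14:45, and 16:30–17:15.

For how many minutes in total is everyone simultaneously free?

30 minutes

Anders free within 08:00–18:30: 08:30–10:15, 11:45–13:00, 14:15–18:15.
Isla free within 08:00–18:30: 08:00–09:00, 10:30–11:00, 15:00–17:15.
Anders ∩ Diego: 11:45–13:00, 14:15–16:15, 16:30–18:15.
Anders ∩ Diego ∩ Ravi: 12:30–13:00, 14:15–15:00, 16:45–17:45.
Anders ∩ Diego ∩ Ravi ∩ Isla: 16:45–17:15.
Anders ∩ Diego ∩ Ravi ∩ Isla ∩ Noor: 16:45–17:15.
Total common minutes: 30.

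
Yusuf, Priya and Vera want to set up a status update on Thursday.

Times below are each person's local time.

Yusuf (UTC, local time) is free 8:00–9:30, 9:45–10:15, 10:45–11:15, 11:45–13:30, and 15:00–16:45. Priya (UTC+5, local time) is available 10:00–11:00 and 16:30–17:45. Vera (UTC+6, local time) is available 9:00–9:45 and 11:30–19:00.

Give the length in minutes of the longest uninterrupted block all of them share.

Yusuf → UTC: 08:00–09:30, 09:45–10:15, 10:45–11:15, 11:45–13:30, 15:00–16:45.
Priya → UTC: 05:00–06:00, 11:30–12:45.
Vera → UTC: 03:00–03:45, 05:30–13:00.
Yusuf ∩ Priya: 11:45–12:45.
Yusuf ∩ Priya ∩ Vera: 11:45–12:45.
Single common window of 60 minutes.

60 minutes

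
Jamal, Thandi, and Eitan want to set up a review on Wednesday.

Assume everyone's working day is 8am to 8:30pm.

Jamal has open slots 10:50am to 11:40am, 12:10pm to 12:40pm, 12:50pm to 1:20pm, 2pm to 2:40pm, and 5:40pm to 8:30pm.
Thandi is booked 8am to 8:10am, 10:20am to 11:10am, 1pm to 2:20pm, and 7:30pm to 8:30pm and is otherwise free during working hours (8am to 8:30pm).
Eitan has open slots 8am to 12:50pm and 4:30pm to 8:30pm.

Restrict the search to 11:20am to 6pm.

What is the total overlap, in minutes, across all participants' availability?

Thandi free within 08:00–20:30: 08:10–10:20, 11:10–13:00, 14:20–19:30.
Jamal ∩ Thandi: 11:10–11:40, 12:10–12:40, 12:50–13:00, 14:20–14:40, 17:40–19:30.
Jamal ∩ Thandi ∩ Eitan: 11:10–11:40, 12:10–12:40, 17:40–19:30.
Restricted to 11:20–18:00: 11:20–11:40, 12:10–12:40, 17:40–18:00.
Total common minutes: 20 + 30 + 20 = 70.

70 minutes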